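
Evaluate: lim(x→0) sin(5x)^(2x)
This is an exponential indeterminate form.

For exponential indeterminate forms, take the natural log:
  Let L = lim(x→0) sin(5x)^(2x)
  Then ln(L) = lim(x→0) [exponent × ln(base)]
  Evaluate using L'Hôpital or standard limits, then exponentiate.
  L = 1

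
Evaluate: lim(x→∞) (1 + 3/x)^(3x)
This is an exponential indeterminate form.

For exponential indeterminate forms, take the natural log:
  Let L = lim(x→∞) (1 + 3/x)^(3x)
  Then ln(L) = lim(x→∞) [exponent × ln(base)]
  Evaluate using L'Hôpital or standard limits, then exponentiate.
  L = e^(9)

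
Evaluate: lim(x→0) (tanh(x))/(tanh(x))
This is a 0/0 indeterminate form.

Apply L'Hôpital's rule: differentiate numerator and denominator separately.
  f(x) = tanh(x)   ⇒   f'(x) = 1 - tanh(x)^2
  g(x) = tanh(x)   ⇒   g'(x) = 1 - tanh(x)^2
  lim(x→0) f'(x)/g'(x) = lim(x→0) (1 - tanh(x)^2)/(1 - tanh(x)^2)
  = 1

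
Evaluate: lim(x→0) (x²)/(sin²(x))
This is a 0/0 indeterminate form.

Apply L'Hôpital's rule: differentiate numerator and denominator separately.
  f(x) = x^2   ⇒   f'(x) = 2·x
  g(x) = sin(x)^2   ⇒   g'(x) = 2·sin(x)·cos(x)
  lim(x→0) f'(x)/g'(x) = lim(x→0) (2·x)/(2·sin(x)·cos(x))
  = 1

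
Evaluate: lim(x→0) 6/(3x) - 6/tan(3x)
This is an ∞-∞ indeterminate form.

Combine fractions or rationalize to convert ∞-∞ to 0/0 form:
  lim(x→0) 6/(3x) - 6/tan(3x) = 0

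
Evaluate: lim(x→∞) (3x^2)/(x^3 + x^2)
This is an ∞/∞ indeterminate form.

Apply L'Hôpital's rule: differentiate numerator and denominator separately.
  f(x) = 3·x^2   ⇒   f'(x) = 6·x
  g(x) = x^3 + x^2   ⇒   g'(x) = 3·x^2 + 2·x
  lim(x→∞) f'(x)/g'(x) = lim(x→∞) (6·x)/(3·x^2 + 2·x)
  = 0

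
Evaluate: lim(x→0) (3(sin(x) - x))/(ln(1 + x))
This is a 0/0 indeterminate form.

Apply L'Hôpital's rule: differentiate numerator and denominator separately.
  f(x) = -3·x + 3·sin(x)   ⇒   f'(x) = 3·cos(x) - 3
  g(x) = ln(x + 1)   ⇒   g'(x) = 1/(x + 1)
  lim(x→0) f'(x)/g'(x) = lim(x→0) (3·cos(x) - 3)/(1/(x + 1))
  = 0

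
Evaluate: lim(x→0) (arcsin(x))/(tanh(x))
This is a 0/0 indeterminate form.

Apply L'Hôpital's rule: differentiate numerator and denominator separately.
  f(x) = asin(x)   ⇒   f'(x) = 1/sqrt(1 - x^2)
  g(x) = tanh(x)   ⇒   g'(x) = 1 - tanh(x)^2
  lim(x→0) f'(x)/g'(x) = lim(x→0) (1/sqrt(1 - x^2))/(1 - tanh(x)^2)
  = 1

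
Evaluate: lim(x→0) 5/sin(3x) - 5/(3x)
This is an ∞-∞ indeterminate form.

Combine fractions or rationalize to convert ∞-∞ to 0/0 form:
  lim(x→0) 5/sin(3x) - 5/(3x) = 0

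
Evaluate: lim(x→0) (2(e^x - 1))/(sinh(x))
This is a 0/0 indeterminate form.

Apply L'Hôpital's rule: differentiate numerator and denominator separately.
  f(x) = 2·e^(x) - 2   ⇒   f'(x) = 2·e^(x)
  g(x) = sinh(x)   ⇒   g'(x) = cosh(x)
  lim(x→0) f'(x)/g'(x) = lim(x→0) (2·e^(x))/(cosh(x))
  = 2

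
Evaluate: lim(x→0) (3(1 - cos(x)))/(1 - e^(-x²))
This is a 0/0 indeterminate form.

Apply L'Hôpital's rule: differentiate numerator and denominator separately.
  f(x) = 3 - 3·cos(x)   ⇒   f'(x) = 3·sin(x)
  g(x) = 1 - e^(-x^2)   ⇒   g'(x) = 2·x·e^(-x^2)
  lim(x→0) f'(x)/g'(x) = lim(x→0) (3·sin(x))/(2·x·e^(-x^2))
  = 3/2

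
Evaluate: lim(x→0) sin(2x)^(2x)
This is an exponential indeterminate form.

For exponential indeterminate forms, take the natural log:
  Let L = lim(x→0) sin(2x)^(2x)
  Then ln(L) = lim(x→0) [exponent × ln(base)]
  Evaluate using L'Hôpital or standard limits, then exponentiate.
  L = 1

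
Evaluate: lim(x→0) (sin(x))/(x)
This is a 0/0 indeterminate form.

Apply L'Hôpital's rule: differentiate numerator and denominator separately.
  f(x) = sin(x)   ⇒   f'(x) = cos(x)
  g(x) = x   ⇒   g'(x) = 1
  lim(x→0) f'(x)/g'(x) = lim(x→0) (cos(x))/(1)
  = 1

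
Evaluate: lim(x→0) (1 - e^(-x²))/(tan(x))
This is a 0/0 indeterminate form.

Apply L'Hôpital's rule: differentiate numerator and denominator separately.
  f(x) = 1 - e^(-x^2)   ⇒   f'(x) = 2·x·e^(-x^2)
  g(x) = tan(x)   ⇒   g'(x) = tan(x)^2 + 1
  lim(x→0) f'(x)/g'(x) = lim(x→0) (2·x·e^(-x^2))/(tan(x)^2 + 1)
  = 0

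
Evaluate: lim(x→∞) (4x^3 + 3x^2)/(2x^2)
This is an ∞/∞ indeterminate form.

Apply L'Hôpital's rule: differentiate numerator and denominator separately.
  f(x) = 4·x^3 + 3·x^2   ⇒   f'(x) = 12·x^2 + 6·x
  g(x) = 2·x^2   ⇒   g'(x) = 4·x
  lim(x→∞) f'(x)/g'(x) = lim(x→∞) (12·x^2 + 6·x)/(4·x)
  = ∞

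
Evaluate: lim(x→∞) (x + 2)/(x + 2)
This is an ∞/∞ indeterminate form.

Apply L'Hôpital's rule: differentiate numerator and denominator separately.
  f(x) = x + 2   ⇒   f'(x) = 1
  g(x) = x + 2   ⇒   g'(x) = 1
  lim(x→∞) f'(x)/g'(x) = lim(x→∞) (1)/(1)
  = 1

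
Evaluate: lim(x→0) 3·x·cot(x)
This is a 0·∞ indeterminate form.

Rewrite 0·∞ as a quotient (0/0 or ∞/∞ form), then apply L'Hôpital's rule:
  lim(x→0) 3·x·cot(x) = 3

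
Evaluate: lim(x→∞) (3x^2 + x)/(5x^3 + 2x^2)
This is an ∞/∞ indeterminate form.

Apply L'Hôpital's rule: differentiate numerator and denominator separately.
  f(x) = 3·x^2 + x   ⇒   f'(x) = 6·x + 1
  g(x) = 5·x^3 + 2·x^2   ⇒   g'(x) = 15·x^2 + 4·x
  lim(x→∞) f'(x)/g'(x) = lim(x→∞) (6·x + 1)/(15·x^2 + 4·x)
  = 0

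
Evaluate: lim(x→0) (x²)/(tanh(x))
This is a 0/0 indeterminate form.

Apply L'Hôpital's rule: differentiate numerator and denominator separately.
  f(x) = x^2   ⇒   f'(x) = 2·x
  g(x) = tanh(x)   ⇒   g'(x) = 1 - tanh(x)^2
  lim(x→0) f'(x)/g'(x) = lim(x→0) (2·x)/(1 - tanh(x)^2)
  = 0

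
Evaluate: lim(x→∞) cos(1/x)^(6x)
This is an exponential indeterminate form.

For exponential indeterminate forms, take the natural log:
  Let L = lim(x→∞) cos(1/x)^(6x)
  Then ln(L) = lim(x→∞) [exponent × ln(base)]
  Evaluate using L'Hôpital or standard limits, then exponentiate.
  L = 1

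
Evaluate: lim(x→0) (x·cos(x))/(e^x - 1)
This is a 0/0 indeterminate form.

Apply L'Hôpital's rule: differentiate numerator and denominator separately.
  f(x) = x·cos(x)   ⇒   f'(x) = -x·sin(x) + cos(x)
  g(x) = e^(x) - 1   ⇒   g'(x) = e^(x)
  lim(x→0) f'(x)/g'(x) = lim(x→0) (-x·sin(x) + cos(x))/(e^(x))
  = 1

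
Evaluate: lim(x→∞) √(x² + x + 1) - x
This is an ∞-∞ indeterminate form.

Combine fractions or rationalize to convert ∞-∞ to 0/0 form:
  lim(x→∞) √(x² + x + 1) - x = 1/2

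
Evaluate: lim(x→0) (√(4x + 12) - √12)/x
This is a standard limit.

Factor or rationalize the expression:
  lim(x→0) (√(4x + 12) - √12)/x = sqrt(3)/3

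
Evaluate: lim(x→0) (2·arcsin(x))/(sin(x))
This is a 0/0 indeterminate form.

Apply L'Hôpital's rule: differentiate numerator and denominator separately.
  f(x) = 2·asin(x)   ⇒   f'(x) = 2/sqrt(1 - x^2)
  g(x) = sin(x)   ⇒   g'(x) = cos(x)
  lim(x→0) f'(x)/g'(x) = lim(x→0) (2/sqrt(1 - x^2))/(cos(x))
  = 2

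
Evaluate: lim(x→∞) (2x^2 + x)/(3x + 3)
This is an ∞/∞ indeterminate form.

Apply L'Hôpital's rule: differentiate numerator and denominator separately.
  f(x) = 2·x^2 + x   ⇒   f'(x) = 4·x + 1
  g(x) = 3·x + 3   ⇒   g'(x) = 3
  lim(x→∞) f'(x)/g'(x) = lim(x→∞) (4·x + 1)/(3)
  = ∞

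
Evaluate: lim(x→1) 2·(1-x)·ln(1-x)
This is a 0·∞ indeterminate form.

Rewrite 0·∞ as a quotient (0/0 or ∞/∞ form), then apply L'Hôpital's rule:
  lim(x→1) 2·(1-x)·ln(1-x) = 0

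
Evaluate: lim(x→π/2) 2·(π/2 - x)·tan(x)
This is a 0·∞ indeterminate form.

Rewrite 0·∞ as a quotient (0/0 or ∞/∞ form), then apply L'Hôpital's rule:
  lim(x→π/2) 2·(π/2 - x)·tan(x) = 2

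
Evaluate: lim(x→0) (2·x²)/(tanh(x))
This is a 0/0 indeterminate form.

Apply L'Hôpital's rule: differentiate numerator and denominator separately.
  f(x) = 2·x^2   ⇒   f'(x) = 4·x
  g(x) = tanh(x)   ⇒   g'(x) = 1 - tanh(x)^2
  lim(x→0) f'(x)/g'(x) = lim(x→0) (4·x)/(1 - tanh(x)^2)
  = 0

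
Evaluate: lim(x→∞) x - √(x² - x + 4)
This is an ∞-∞ indeterminate form.

Combine fractions or rationalize to convert ∞-∞ to 0/0 form:
  lim(x→∞) x - √(x² - x + 4) = 1/2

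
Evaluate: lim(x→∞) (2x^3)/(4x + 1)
This is an ∞/∞ indeterminate form.

Apply L'Hôpital's rule: differentiate numerator and denominator separately.
  f(x) = 2·x^3   ⇒   f'(x) = 6·x^2
  g(x) = 4·x + 1   ⇒   g'(x) = 4
  lim(x→∞) f'(x)/g'(x) = lim(x→∞) (6·x^2)/(4)
  = ∞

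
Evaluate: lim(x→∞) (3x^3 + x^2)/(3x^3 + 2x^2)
This is an ∞/∞ indeterminate form.

Apply L'Hôpital's rule: differentiate numerator and denominator separately.
  f(x) = 3·x^3 + x^2   ⇒   f'(x) = 9·x^2 + 2·x
  g(x) = 3·x^3 + 2·x^2   ⇒   g'(x) = 9·x^2 + 4·x
  lim(x→∞) f'(x)/g'(x) = lim(x→∞) (9·x^2 + 2·x)/(9·x^2 + 4·x)
  = 1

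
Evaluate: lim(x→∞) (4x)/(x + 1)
This is an ∞/∞ indeterminate form.

Apply L'Hôpital's rule: differentiate numerator and denominator separately.
  f(x) = 4·x   ⇒   f'(x) = 4
  g(x) = x + 1   ⇒   g'(x) = 1
  lim(x→∞) f'(x)/g'(x) = lim(x→∞) (4)/(1)
  = 4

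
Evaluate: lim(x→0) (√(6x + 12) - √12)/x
This is a standard limit.

Factor or rationalize the expression:
  lim(x→0) (√(6x + 12) - √12)/x = sqrt(3)/2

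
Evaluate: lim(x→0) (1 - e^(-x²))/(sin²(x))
This is a 0/0 indeterminate form.

Apply L'Hôpital's rule: differentiate numerator and denominator separately.
  f(x) = 1 - e^(-x^2)   ⇒   f'(x) = 2·x·e^(-x^2)
  g(x) = sin(x)^2   ⇒   g'(x) = 2·sin(x)·cos(x)
  lim(x→0) f'(x)/g'(x) = lim(x→0) (2·x·e^(-x^2))/(2·sin(x)·cos(x))
  = 1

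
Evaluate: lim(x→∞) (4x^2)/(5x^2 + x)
This is an ∞/∞ indeterminate form.

Apply L'Hôpital's rule: differentiate numerator and denominator separately.
  f(x) = 4·x^2   ⇒   f'(x) = 8·x
  g(x) = 5·x^2 + x   ⇒   g'(x) = 10·x + 1
  lim(x→∞) f'(x)/g'(x) = lim(x→∞) (8·x)/(10·x + 1)
  = 4/5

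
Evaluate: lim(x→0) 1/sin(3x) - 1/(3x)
This is an ∞-∞ indeterminate form.

Combine fractions or rationalize to convert ∞-∞ to 0/0 form:
  lim(x→0) 1/sin(3x) - 1/(3x) = 0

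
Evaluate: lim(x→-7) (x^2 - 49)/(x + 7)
This is a standard limit.

Factor or rationalize the expression:
  lim(x→-7) (x^2 - 49)/(x + 7) = -14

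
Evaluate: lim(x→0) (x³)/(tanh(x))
This is a 0/0 indeterminate form.

Apply L'Hôpital's rule: differentiate numerator and denominator separately.
  f(x) = x^3   ⇒   f'(x) = 3·x^2
  g(x) = tanh(x)   ⇒   g'(x) = 1 - tanh(x)^2
  lim(x→0) f'(x)/g'(x) = lim(x→0) (3·x^2)/(1 - tanh(x)^2)
  = 0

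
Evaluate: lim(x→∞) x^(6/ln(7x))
This is an exponential indeterminate form.

For exponential indeterminate forms, take the natural log:
  Let L = lim(x→∞) x^(6/ln(7x))
  Then ln(L) = lim(x→∞) [exponent × ln(base)]
  Evaluate using L'Hôpital or standard limits, then exponentiate.
  L = e^(6)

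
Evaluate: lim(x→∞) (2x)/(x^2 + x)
This is an ∞/∞ indeterminate form.

Apply L'Hôpital's rule: differentiate numerator and denominator separately.
  f(x) = 2·x   ⇒   f'(x) = 2
  g(x) = x^2 + x   ⇒   g'(x) = 2·x + 1
  lim(x→∞) f'(x)/g'(x) = lim(x→∞) (2)/(2·x + 1)
  = 0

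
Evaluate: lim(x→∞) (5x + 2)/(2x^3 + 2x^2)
This is an ∞/∞ indeterminate form.

Apply L'Hôpital's rule: differentiate numerator and denominator separately.
  f(x) = 5·x + 2   ⇒   f'(x) = 5
  g(x) = 2·x^3 + 2·x^2   ⇒   g'(x) = 6·x^2 + 4·x
  lim(x→∞) f'(x)/g'(x) = lim(x→∞) (5)/(6·x^2 + 4·x)
  = 0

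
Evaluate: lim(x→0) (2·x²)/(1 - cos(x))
This is a 0/0 indeterminate form.

Apply L'Hôpital's rule: differentiate numerator and denominator separately.
  f(x) = 2·x^2   ⇒   f'(x) = 4·x
  g(x) = 1 - cos(x)   ⇒   g'(x) = sin(x)
  lim(x→0) f'(x)/g'(x) = lim(x→0) (4·x)/(sin(x))
  = 4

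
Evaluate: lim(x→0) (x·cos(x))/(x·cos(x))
This is a 0/0 indeterminate form.

Apply L'Hôpital's rule: differentiate numerator and denominator separately.
  f(x) = x·cos(x)   ⇒   f'(x) = -x·sin(x) + cos(x)
  g(x) = x·cos(x)   ⇒   g'(x) = -x·sin(x) + cos(x)
  lim(x→0) f'(x)/g'(x) = lim(x→0) (-x·sin(x) + cos(x))/(-x·sin(x) + cos(x))
  = 1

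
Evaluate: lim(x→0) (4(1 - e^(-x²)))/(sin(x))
This is a 0/0 indeterminate form.

Apply L'Hôpital's rule: differentiate numerator and denominator separately.
  f(x) = 4 - 4·e^(-x^2)   ⇒   f'(x) = 8·x·e^(-x^2)
  g(x) = sin(x)   ⇒   g'(x) = cos(x)
  lim(x→0) f'(x)/g'(x) = lim(x→0) (8·x·e^(-x^2))/(cos(x))
  = 0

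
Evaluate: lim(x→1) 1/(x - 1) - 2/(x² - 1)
This is an ∞-∞ indeterminate form.

Combine fractions or rationalize to convert ∞-∞ to 0/0 form:
  lim(x→1) 1/(x - 1) - 2/(x² - 1) = 1/2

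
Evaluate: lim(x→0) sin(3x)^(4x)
This is an exponential indeterminate form.

For exponential indeterminate forms, take the natural log:
  Let L = lim(x→0) sin(3x)^(4x)
  Then ln(L) = lim(x→0) [exponent × ln(base)]
  Evaluate using L'Hôpital or standard limits, then exponentiate.
  L = 1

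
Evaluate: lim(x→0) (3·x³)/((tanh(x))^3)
This is a 0/0 indeterminate form.

Apply L'Hôpital's rule: differentiate numerator and denominator separately.
  f(x) = 3·x^3   ⇒   f'(x) = 9·x^2
  g(x) = tanh(x)^3   ⇒   g'(x) = (3 - 3·tanh(x)^2)·tanh(x)^2
  lim(x→0) f'(x)/g'(x) = lim(x→0) (9·x^2)/((3 - 3·tanh(x)^2)·tanh(x)^2)
  = 3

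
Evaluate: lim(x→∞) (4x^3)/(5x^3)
This is an ∞/∞ indeterminate form.

Apply L'Hôpital's rule: differentiate numerator and denominator separately.
  f(x) = 4·x^3   ⇒   f'(x) = 12·x^2
  g(x) = 5·x^3   ⇒   g'(x) = 15·x^2
  lim(x→∞) f'(x)/g'(x) = lim(x→∞) (12·x^2)/(15·x^2)
  = 4/5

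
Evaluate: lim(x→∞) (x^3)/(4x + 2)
This is an ∞/∞ indeterminate form.

Apply L'Hôpital's rule: differentiate numerator and denominator separately.
  f(x) = x^3   ⇒   f'(x) = 3·x^2
  g(x) = 4·x + 2   ⇒   g'(x) = 4
  lim(x→∞) f'(x)/g'(x) = lim(x→∞) (3·x^2)/(4)
  = ∞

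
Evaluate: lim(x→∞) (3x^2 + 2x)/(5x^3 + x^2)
This is an ∞/∞ indeterminate form.

Apply L'Hôpital's rule: differentiate numerator and denominator separately.
  f(x) = 3·x^2 + 2·x   ⇒   f'(x) = 6·x + 2
  g(x) = 5·x^3 + x^2   ⇒   g'(x) = 15·x^2 + 2·x
  lim(x→∞) f'(x)/g'(x) = lim(x→∞) (6·x + 2)/(15·x^2 + 2·x)
  = 0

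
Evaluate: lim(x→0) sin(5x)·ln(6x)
This is a 0·∞ indeterminate form.

Rewrite 0·∞ as a quotient (0/0 or ∞/∞ form), then apply L'Hôpital's rule:
  lim(x→0) sin(5x)·ln(6x) = 0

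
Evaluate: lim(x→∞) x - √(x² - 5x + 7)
This is an ∞-∞ indeterminate form.

Combine fractions or rationalize to convert ∞-∞ to 0/0 form:
  lim(x→∞) x - √(x² - 5x + 7) = 5/2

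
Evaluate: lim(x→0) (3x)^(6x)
This is an exponential indeterminate form.

For exponential indeterminate forms, take the natural log:
  Let L = lim(x→0) (3x)^(6x)
  Then ln(L) = lim(x→0) [exponent × ln(base)]
  Evaluate using L'Hôpital or standard limits, then exponentiate.
  L = 1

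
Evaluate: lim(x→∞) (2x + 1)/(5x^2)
This is an ∞/∞ indeterminate form.

Apply L'Hôpital's rule: differentiate numerator and denominator separately.
  f(x) = 2·x + 1   ⇒   f'(x) = 2
  g(x) = 5·x^2   ⇒   g'(x) = 10·x
  lim(x→∞) f'(x)/g'(x) = lim(x→∞) (2)/(10·x)
  = 0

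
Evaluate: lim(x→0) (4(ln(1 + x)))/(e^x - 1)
This is a 0/0 indeterminate form.

Apply L'Hôpital's rule: differentiate numerator and denominator separately.
  f(x) = 4·ln(x + 1)   ⇒   f'(x) = 4/(x + 1)
  g(x) = e^(x) - 1   ⇒   g'(x) = e^(x)
  lim(x→0) f'(x)/g'(x) = lim(x→0) (4/(x + 1))/(e^(x))
  = 4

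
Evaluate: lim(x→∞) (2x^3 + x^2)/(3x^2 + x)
This is an ∞/∞ indeterminate form.

Apply L'Hôpital's rule: differentiate numerator and denominator separately.
  f(x) = 2·x^3 + x^2   ⇒   f'(x) = 6·x^2 + 2·x
  g(x) = 3·x^2 + x   ⇒   g'(x) = 6·x + 1
  lim(x→∞) f'(x)/g'(x) = lim(x→∞) (6·x^2 + 2·x)/(6·x + 1)
  = ∞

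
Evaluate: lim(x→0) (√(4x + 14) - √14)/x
This is a standard limit.

Factor or rationalize the expression:
  lim(x→0) (√(4x + 14) - √14)/x = sqrt(14)/7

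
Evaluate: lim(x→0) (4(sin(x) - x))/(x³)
This is a 0/0 indeterminate form.

Apply L'Hôpital's rule: differentiate numerator and denominator separately.
  f(x) = -4·x + 4·sin(x)   ⇒   f'(x) = 4·cos(x) - 4
  g(x) = x^3   ⇒   g'(x) = 3·x^2
  lim(x→0) f'(x)/g'(x) = lim(x→0) (4·cos(x) - 4)/(3·x^2)
  = -2/3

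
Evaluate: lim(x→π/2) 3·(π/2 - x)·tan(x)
This is a 0·∞ indeterminate form.

Rewrite 0·∞ as a quotient (0/0 or ∞/∞ form), then apply L'Hôpital's rule:
  lim(x→π/2) 3·(π/2 - x)·tan(x) = 3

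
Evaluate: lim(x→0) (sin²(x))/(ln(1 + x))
This is a 0/0 indeterminate form.

Apply L'Hôpital's rule: differentiate numerator and denominator separately.
  f(x) = sin(x)^2   ⇒   f'(x) = 2·sin(x)·cos(x)
  g(x) = ln(x + 1)   ⇒   g'(x) = 1/(x + 1)
  lim(x→0) f'(x)/g'(x) = lim(x→0) (2·sin(x)·cos(x))/(1/(x + 1))
  = 0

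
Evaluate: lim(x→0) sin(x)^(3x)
This is an exponential indeterminate form.

For exponential indeterminate forms, take the natural log:
  Let L = lim(x→0) sin(x)^(3x)
  Then ln(L) = lim(x→0) [exponent × ln(base)]
  Evaluate using L'Hôpital or standard limits, then exponentiate.
  L = 1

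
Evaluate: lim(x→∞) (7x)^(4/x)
This is an exponential indeterminate form.

For exponential indeterminate forms, take the natural log:
  Let L = lim(x→∞) (7x)^(4/x)
  Then ln(L) = lim(x→∞) [exponent × ln(base)]
  Evaluate using L'Hôpital or standard limits, then exponentiate.
  L = 1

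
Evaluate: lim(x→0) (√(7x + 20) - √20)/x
This is a standard limit.

Factor or rationalize the expression:
  lim(x→0) (√(7x + 20) - √20)/x = 7·sqrt(5)/20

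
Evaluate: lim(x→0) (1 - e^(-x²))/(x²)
This is a 0/0 indeterminate form.

Apply L'Hôpital's rule: differentiate numerator and denominator separately.
  f(x) = 1 - e^(-x^2)   ⇒   f'(x) = 2·x·e^(-x^2)
  g(x) = x^2   ⇒   g'(x) = 2·x
  lim(x→0) f'(x)/g'(x) = lim(x→0) (2·x·e^(-x^2))/(2·x)
  = 1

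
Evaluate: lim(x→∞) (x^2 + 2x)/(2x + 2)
This is an ∞/∞ indeterminate form.

Apply L'Hôpital's rule: differentiate numerator and denominator separately.
  f(x) = x^2 + 2·x   ⇒   f'(x) = 2·x + 2
  g(x) = 2·x + 2   ⇒   g'(x) = 2
  lim(x→∞) f'(x)/g'(x) = lim(x→∞) (2·x + 2)/(2)
  = ∞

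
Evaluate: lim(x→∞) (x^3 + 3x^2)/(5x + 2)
This is an ∞/∞ indeterminate form.

Apply L'Hôpital's rule: differentiate numerator and denominator separately.
  f(x) = x^3 + 3·x^2   ⇒   f'(x) = 3·x^2 + 6·x
  g(x) = 5·x + 2   ⇒   g'(x) = 5
  lim(x→∞) f'(x)/g'(x) = lim(x→∞) (3·x^2 + 6·x)/(5)
  = ∞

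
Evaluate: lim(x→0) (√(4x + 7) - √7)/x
This is a standard limit.

Factor or rationalize the expression:
  lim(x→0) (√(4x + 7) - √7)/x = 2·sqrt(7)/7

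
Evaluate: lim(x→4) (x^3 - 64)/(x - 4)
This is a standard limit.

Factor or rationalize the expression:
  lim(x→4) (x^3 - 64)/(x - 4) = 48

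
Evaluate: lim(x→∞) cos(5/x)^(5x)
This is an exponential indeterminate form.

For exponential indeterminate forms, take the natural log:
  Let L = lim(x→∞) cos(5/x)^(5x)
  Then ln(L) = lim(x→∞) [exponent × ln(base)]
  Evaluate using L'Hôpital or standard limits, then exponentiate.
  L = 1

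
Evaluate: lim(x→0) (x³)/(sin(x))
This is a 0/0 indeterminate form.

Apply L'Hôpital's rule: differentiate numerator and denominator separately.
  f(x) = x^3   ⇒   f'(x) = 3·x^2
  g(x) = sin(x)   ⇒   g'(x) = cos(x)
  lim(x→0) f'(x)/g'(x) = lim(x→0) (3·x^2)/(cos(x))
  = 0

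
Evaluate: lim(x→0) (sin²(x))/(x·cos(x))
This is a 0/0 indeterminate form.

Apply L'Hôpital's rule: differentiate numerator and denominator separately.
  f(x) = sin(x)^2   ⇒   f'(x) = 2·sin(x)·cos(x)
  g(x) = x·cos(x)   ⇒   g'(x) = -x·sin(x) + cos(x)
  lim(x→0) f'(x)/g'(x) = lim(x→0) (2·sin(x)·cos(x))/(-x·sin(x) + cos(x))
  = 0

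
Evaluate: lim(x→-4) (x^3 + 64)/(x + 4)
This is a standard limit.

Factor or rationalize the expression:
  lim(x→-4) (x^3 + 64)/(x + 4) = 48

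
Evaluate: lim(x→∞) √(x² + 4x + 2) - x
This is an ∞-∞ indeterminate form.

Combine fractions or rationalize to convert ∞-∞ to 0/0 form:
  lim(x→∞) √(x² + 4x + 2) - x = 2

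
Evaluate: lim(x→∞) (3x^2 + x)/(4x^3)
This is an ∞/∞ indeterminate form.

Apply L'Hôpital's rule: differentiate numerator and denominator separately.
  f(x) = 3·x^2 + x   ⇒   f'(x) = 6·x + 1
  g(x) = 4·x^3   ⇒   g'(x) = 12·x^2
  lim(x→∞) f'(x)/g'(x) = lim(x→∞) (6·x + 1)/(12·x^2)
  = 0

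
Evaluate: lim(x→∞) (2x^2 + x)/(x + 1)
This is an ∞/∞ indeterminate form.

Apply L'Hôpital's rule: differentiate numerator and denominator separately.
  f(x) = 2·x^2 + x   ⇒   f'(x) = 4·x + 1
  g(x) = x + 1   ⇒   g'(x) = 1
  lim(x→∞) f'(x)/g'(x) = lim(x→∞) (4·x + 1)/(1)
  = ∞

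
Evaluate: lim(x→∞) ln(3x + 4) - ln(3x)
This is an ∞-∞ indeterminate form.

Combine fractions or rationalize to convert ∞-∞ to 0/0 form:
  lim(x→∞) ln(3x + 4) - ln(3x) = 0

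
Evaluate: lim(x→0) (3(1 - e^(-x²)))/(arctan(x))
This is a 0/0 indeterminate form.

Apply L'Hôpital's rule: differentiate numerator and denominator separately.
  f(x) = 3 - 3·e^(-x^2)   ⇒   f'(x) = 6·x·e^(-x^2)
  g(x) = atan(x)   ⇒   g'(x) = 1/(x^2 + 1)
  lim(x→0) f'(x)/g'(x) = lim(x→0) (6·x·e^(-x^2))/(1/(x^2 + 1))
  = 0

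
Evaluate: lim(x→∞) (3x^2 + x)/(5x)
This is an ∞/∞ indeterminate form.

Apply L'Hôpital's rule: differentiate numerator and denominator separately.
  f(x) = 3·x^2 + x   ⇒   f'(x) = 6·x + 1
  g(x) = 5·x   ⇒   g'(x) = 5
  lim(x→∞) f'(x)/g'(x) = lim(x→∞) (6·x + 1)/(5)
  = ∞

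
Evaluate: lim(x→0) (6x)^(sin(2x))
This is an exponential indeterminate form.

For exponential indeterminate forms, take the natural log:
  Let L = lim(x→0) (6x)^(sin(2x))
  Then ln(L) = lim(x→0) [exponent × ln(base)]
  Evaluate using L'Hôpital or standard limits, then exponentiate.
  L = 1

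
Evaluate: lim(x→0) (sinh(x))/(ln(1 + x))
This is a 0/0 indeterminate form.

Apply L'Hôpital's rule: differentiate numerator and denominator separately.
  f(x) = sinh(x)   ⇒   f'(x) = cosh(x)
  g(x) = ln(x + 1)   ⇒   g'(x) = 1/(x + 1)
  lim(x→0) f'(x)/g'(x) = lim(x→0) (cosh(x))/(1/(x + 1))
  = 1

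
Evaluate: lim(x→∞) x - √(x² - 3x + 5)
This is an ∞-∞ indeterminate form.

Combine fractions or rationalize to convert ∞-∞ to 0/0 form:
  lim(x→∞) x - √(x² - 3x + 5) = 3/2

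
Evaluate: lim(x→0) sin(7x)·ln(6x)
This is a 0·∞ indeterminate form.

Rewrite 0·∞ as a quotient (0/0 or ∞/∞ form), then apply L'Hôpital's rule:
  lim(x→0) sin(7x)·ln(6x) = 0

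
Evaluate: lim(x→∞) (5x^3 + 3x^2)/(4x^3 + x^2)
This is an ∞/∞ indeterminate form.

Apply L'Hôpital's rule: differentiate numerator and denominator separately.
  f(x) = 5·x^3 + 3·x^2   ⇒   f'(x) = 15·x^2 + 6·x
  g(x) = 4·x^3 + x^2   ⇒   g'(x) = 12·x^2 + 2·x
  lim(x→∞) f'(x)/g'(x) = lim(x→∞) (15·x^2 + 6·x)/(12·x^2 + 2·x)
  = 5/4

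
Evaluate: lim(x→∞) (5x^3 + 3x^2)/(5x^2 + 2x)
This is an ∞/∞ indeterminate form.

Apply L'Hôpital's rule: differentiate numerator and denominator separately.
  f(x) = 5·x^3 + 3·x^2   ⇒   f'(x) = 15·x^2 + 6·x
  g(x) = 5·x^2 + 2·x   ⇒   g'(x) = 10·x + 2
  lim(x→∞) f'(x)/g'(x) = lim(x→∞) (15·x^2 + 6·x)/(10·x + 2)
  = ∞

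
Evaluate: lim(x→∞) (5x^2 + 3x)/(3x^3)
This is an ∞/∞ indeterminate form.

Apply L'Hôpital's rule: differentiate numerator and denominator separately.
  f(x) = 5·x^2 + 3·x   ⇒   f'(x) = 10·x + 3
  g(x) = 3·x^3   ⇒   g'(x) = 9·x^2
  lim(x→∞) f'(x)/g'(x) = lim(x→∞) (10·x + 3)/(9·x^2)
  = 0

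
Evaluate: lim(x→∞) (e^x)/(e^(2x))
This is an ∞/∞ indeterminate form.

Apply L'Hôpital's rule: differentiate numerator and denominator separately.
  f(x) = e^(x)   ⇒   f'(x) = e^(x)
  g(x) = e^(2·x)   ⇒   g'(x) = 2·e^(2·x)
  lim(x→∞) f'(x)/g'(x) = lim(x→∞) (e^(x))/(2·e^(2·x))
  = 0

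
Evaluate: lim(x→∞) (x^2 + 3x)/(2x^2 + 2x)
This is an ∞/∞ indeterminate form.

Apply L'Hôpital's rule: differentiate numerator and denominator separately.
  f(x) = x^2 + 3·x   ⇒   f'(x) = 2·x + 3
  g(x) = 2·x^2 + 2·x   ⇒   g'(x) = 4·x + 2
  lim(x→∞) f'(x)/g'(x) = lim(x→∞) (2·x + 3)/(4·x + 2)
  = 1/2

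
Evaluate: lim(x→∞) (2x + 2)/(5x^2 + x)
This is an ∞/∞ indeterminate form.

Apply L'Hôpital's rule: differentiate numerator and denominator separately.
  f(x) = 2·x + 2   ⇒   f'(x) = 2
  g(x) = 5·x^2 + x   ⇒   g'(x) = 10·x + 1
  lim(x→∞) f'(x)/g'(x) = lim(x→∞) (2)/(10·x + 1)
  = 0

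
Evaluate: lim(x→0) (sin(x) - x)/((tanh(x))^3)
This is a 0/0 indeterminate form.

Apply L'Hôpital's rule: differentiate numerator and denominator separately.
  f(x) = -x + sin(x)   ⇒   f'(x) = cos(x) - 1
  g(x) = tanh(x)^3   ⇒   g'(x) = (3 - 3·tanh(x)^2)·tanh(x)^2
  lim(x→0) f'(x)/g'(x) = lim(x→0) (cos(x) - 1)/((3 - 3·tanh(x)^2)·tanh(x)^2)
  = -1/6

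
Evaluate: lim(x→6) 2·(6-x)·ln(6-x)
This is a 0·∞ indeterminate form.

Rewrite 0·∞ as a quotient (0/0 or ∞/∞ form), then apply L'Hôpital's rule:
  lim(x→6) 2·(6-x)·ln(6-x) = 0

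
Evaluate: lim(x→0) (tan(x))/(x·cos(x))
This is a 0/0 indeterminate form.

Apply L'Hôpital's rule: differentiate numerator and denominator separately.
  f(x) = tan(x)   ⇒   f'(x) = tan(x)^2 + 1
  g(x) = x·cos(x)   ⇒   g'(x) = -x·sin(x) + cos(x)
  lim(x→0) f'(x)/g'(x) = lim(x→0) (tan(x)^2 + 1)/(-x·sin(x) + cos(x))
  = 1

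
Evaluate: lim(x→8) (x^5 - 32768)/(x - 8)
This is a standard limit.

Factor or rationalize the expression:
  lim(x→8) (x^5 - 32768)/(x - 8) = 20480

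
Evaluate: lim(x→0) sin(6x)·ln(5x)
This is a 0·∞ indeterminate form.

Rewrite 0·∞ as a quotient (0/0 or ∞/∞ form), then apply L'Hôpital's rule:
  lim(x→0) sin(6x)·ln(5x) = 0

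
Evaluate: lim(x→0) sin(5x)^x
This is an exponential indeterminate form.

For exponential indeterminate forms, take the natural log:
  Let L = lim(x→0) sin(5x)^x
  Then ln(L) = lim(x→0) [exponent × ln(base)]
  Evaluate using L'Hôpital or standard limits, then exponentiate.
  L = 1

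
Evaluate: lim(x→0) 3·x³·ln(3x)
This is a 0·∞ indeterminate form.

Rewrite 0·∞ as a quotient (0/0 or ∞/∞ form), then apply L'Hôpital's rule:
  lim(x→0) 3·x³·ln(3x) = 0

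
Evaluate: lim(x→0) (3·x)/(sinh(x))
This is a 0/0 indeterminate form.

Apply L'Hôpital's rule: differentiate numerator and denominator separately.
  f(x) = 3·x   ⇒   f'(x) = 3
  g(x) = sinh(x)   ⇒   g'(x) = cosh(x)
  lim(x→0) f'(x)/g'(x) = lim(x→0) (3)/(cosh(x))
  = 3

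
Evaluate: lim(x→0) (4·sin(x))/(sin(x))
This is a 0/0 indeterminate form.

Apply L'Hôpital's rule: differentiate numerator and denominator separately.
  f(x) = 4·sin(x)   ⇒   f'(x) = 4·cos(x)
  g(x) = sin(x)   ⇒   g'(x) = cos(x)
  lim(x→0) f'(x)/g'(x) = lim(x→0) (4·cos(x))/(cos(x))
  = 4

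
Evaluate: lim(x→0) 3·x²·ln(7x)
This is a 0·∞ indeterminate form.

Rewrite 0·∞ as a quotient (0/0 or ∞/∞ form), then apply L'Hôpital's rule:
  lim(x→0) 3·x²·ln(7x) = 0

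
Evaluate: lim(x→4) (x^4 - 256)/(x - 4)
This is a standard limit.

Factor or rationalize the expression:
  lim(x→4) (x^4 - 256)/(x - 4) = 256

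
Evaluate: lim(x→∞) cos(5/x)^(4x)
This is an exponential indeterminate form.

For exponential indeterminate forms, take the natural log:
  Let L = lim(x→∞) cos(5/x)^(4x)
  Then ln(L) = lim(x→∞) [exponent × ln(base)]
  Evaluate using L'Hôpital or standard limits, then exponentiate.
  L = 1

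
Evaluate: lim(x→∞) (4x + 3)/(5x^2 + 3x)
This is an ∞/∞ indeterminate form.

Apply L'Hôpital's rule: differentiate numerator and denominator separately.
  f(x) = 4·x + 3   ⇒   f'(x) = 4
  g(x) = 5·x^2 + 3·x   ⇒   g'(x) = 10·x + 3
  lim(x→∞) f'(x)/g'(x) = lim(x→∞) (4)/(10·x + 3)
  = 0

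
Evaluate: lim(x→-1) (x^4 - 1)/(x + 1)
This is a standard limit.

Factor or rationalize the expression:
  lim(x→-1) (x^4 - 1)/(x + 1) = -4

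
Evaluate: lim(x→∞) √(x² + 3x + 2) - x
This is an ∞-∞ indeterminate form.

Combine fractions or rationalize to convert ∞-∞ to 0/0 form:
  lim(x→∞) √(x² + 3x + 2) - x = 3/2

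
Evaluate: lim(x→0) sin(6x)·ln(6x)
This is a 0·∞ indeterminate form.

Rewrite 0·∞ as a quotient (0/0 or ∞/∞ form), then apply L'Hôpital's rule:
  lim(x→0) sin(6x)·ln(6x) = 0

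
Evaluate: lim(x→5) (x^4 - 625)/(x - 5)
This is a standard limit.

Factor or rationalize the expression:
  lim(x→5) (x^4 - 625)/(x - 5) = 500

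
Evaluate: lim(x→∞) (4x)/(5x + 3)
This is an ∞/∞ indeterminate form.

Apply L'Hôpital's rule: differentiate numerator and denominator separately.
  f(x) = 4·x   ⇒   f'(x) = 4
  g(x) = 5·x + 3   ⇒   g'(x) = 5
  lim(x→∞) f'(x)/g'(x) = lim(x→∞) (4)/(5)
  = 4/5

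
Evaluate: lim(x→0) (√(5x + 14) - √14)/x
This is a standard limit.

Factor or rationalize the expression:
  lim(x→0) (√(5x + 14) - √14)/x = 5·sqrt(14)/28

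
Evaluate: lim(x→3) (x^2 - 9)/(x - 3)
This is a standard limit.

Factor or rationalize the expression:
  lim(x→3) (x^2 - 9)/(x - 3) = 6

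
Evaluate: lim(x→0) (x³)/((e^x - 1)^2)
This is a 0/0 indeterminate form.

Apply L'Hôpital's rule: differentiate numerator and denominator separately.
  f(x) = x^3   ⇒   f'(x) = 3·x^2
  g(x) = (e^(x) - 1)^2   ⇒   g'(x) = 2·(e^(x) - 1)·e^(x)
  lim(x→0) f'(x)/g'(x) = lim(x→0) (3·x^2)/(2·(e^(x) - 1)·e^(x))
  = 0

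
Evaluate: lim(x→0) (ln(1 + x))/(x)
This is a 0/0 indeterminate form.

Apply L'Hôpital's rule: differentiate numerator and denominator separately.
  f(x) = ln(x + 1)   ⇒   f'(x) = 1/(x + 1)
  g(x) = x   ⇒   g'(x) = 1
  lim(x→0) f'(x)/g'(x) = lim(x→0) (1/(x + 1))/(1)
  = 1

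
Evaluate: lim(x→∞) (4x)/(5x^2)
This is an ∞/∞ indeterminate form.

Apply L'Hôpital's rule: differentiate numerator and denominator separately.
  f(x) = 4·x   ⇒   f'(x) = 4
  g(x) = 5·x^2   ⇒   g'(x) = 10·x
  lim(x→∞) f'(x)/g'(x) = lim(x→∞) (4)/(10·x)
  = 0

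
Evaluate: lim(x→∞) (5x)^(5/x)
This is an exponential indeterminate form.

For exponential indeterminate forms, take the natural log:
  Let L = lim(x→∞) (5x)^(5/x)
  Then ln(L) = lim(x→∞) [exponent × ln(base)]
  Evaluate using L'Hôpital or standard limits, then exponentiate.
  L = 1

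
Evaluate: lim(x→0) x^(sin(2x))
This is an exponential indeterminate form.

For exponential indeterminate forms, take the natural log:
  Let L = lim(x→0) x^(sin(2x))
  Then ln(L) = lim(x→0) [exponent × ln(base)]
  Evaluate using L'Hôpital or standard limits, then exponentiate.
  L = 1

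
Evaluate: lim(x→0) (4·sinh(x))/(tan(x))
This is a 0/0 indeterminate form.

Apply L'Hôpital's rule: differentiate numerator and denominator separately.
  f(x) = 4·sinh(x)   ⇒   f'(x) = 4·cosh(x)
  g(x) = tan(x)   ⇒   g'(x) = tan(x)^2 + 1
  lim(x→0) f'(x)/g'(x) = lim(x→0) (4·cosh(x))/(tan(x)^2 + 1)
  = 4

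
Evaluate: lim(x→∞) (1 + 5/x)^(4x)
This is an exponential indeterminate form.

For exponential indeterminate forms, take the natural log:
  Let L = lim(x→∞) (1 + 5/x)^(4x)
  Then ln(L) = lim(x→∞) [exponent × ln(base)]
  Evaluate using L'Hôpital or standard limits, then exponentiate.
  L = e^(20)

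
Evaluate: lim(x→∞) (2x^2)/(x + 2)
This is an ∞/∞ indeterminate form.

Apply L'Hôpital's rule: differentiate numerator and denominator separately.
  f(x) = 2·x^2   ⇒   f'(x) = 4·x
  g(x) = x + 2   ⇒   g'(x) = 1
  lim(x→∞) f'(x)/g'(x) = lim(x→∞) (4·x)/(1)
  = ∞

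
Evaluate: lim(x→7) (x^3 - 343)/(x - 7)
This is a standard limit.

Factor or rationalize the expression:
  lim(x→7) (x^3 - 343)/(x - 7) = 147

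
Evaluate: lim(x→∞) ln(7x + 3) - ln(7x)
This is an ∞-∞ indeterminate form.

Combine fractions or rationalize to convert ∞-∞ to 0/0 form:
  lim(x→∞) ln(7x + 3) - ln(7x) = 0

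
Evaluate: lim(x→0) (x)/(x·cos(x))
This is a 0/0 indeterminate form.

Apply L'Hôpital's rule: differentiate numerator and denominator separately.
  f(x) = x   ⇒   f'(x) = 1
  g(x) = x·cos(x)   ⇒   g'(x) = -x·sin(x) + cos(x)
  lim(x→0) f'(x)/g'(x) = lim(x→0) (1)/(-x·sin(x) + cos(x))
  = 1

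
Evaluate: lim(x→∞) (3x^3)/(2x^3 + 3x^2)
This is an ∞/∞ indeterminate form.

Apply L'Hôpital's rule: differentiate numerator and denominator separately.
  f(x) = 3·x^3   ⇒   f'(x) = 9·x^2
  g(x) = 2·x^3 + 3·x^2   ⇒   g'(x) = 6·x^2 + 6·x
  lim(x→∞) f'(x)/g'(x) = lim(x→∞) (9·x^2)/(6·x^2 + 6·x)
  = 3/2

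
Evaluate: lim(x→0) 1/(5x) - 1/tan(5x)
This is an ∞-∞ indeterminate form.

Combine fractions or rationalize to convert ∞-∞ to 0/0 form:
  lim(x→0) 1/(5x) - 1/tan(5x) = 0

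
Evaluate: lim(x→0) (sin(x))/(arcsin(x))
This is a 0/0 indeterminate form.

Apply L'Hôpital's rule: differentiate numerator and denominator separately.
  f(x) = sin(x)   ⇒   f'(x) = cos(x)
  g(x) = asin(x)   ⇒   g'(x) = 1/sqrt(1 - x^2)
  lim(x→0) f'(x)/g'(x) = lim(x→0) (cos(x))/(1/sqrt(1 - x^2))
  = 1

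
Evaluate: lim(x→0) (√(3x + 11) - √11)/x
This is a standard limit.

Factor or rationalize the expression:
  lim(x→0) (√(3x + 11) - √11)/x = 3·sqrt(11)/22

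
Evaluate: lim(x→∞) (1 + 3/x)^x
This is an exponential indeterminate form.

For exponential indeterminate forms, take the natural log:
  Let L = lim(x→∞) (1 + 3/x)^x
  Then ln(L) = lim(x→∞) [exponent × ln(base)]
  Evaluate using L'Hôpital or standard limits, then exponentiate.
  L = e^(3)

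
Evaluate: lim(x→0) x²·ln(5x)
This is a 0·∞ indeterminate form.

Rewrite 0·∞ as a quotient (0/0 or ∞/∞ form), then apply L'Hôpital's rule:
  lim(x→0) x²·ln(5x) = 0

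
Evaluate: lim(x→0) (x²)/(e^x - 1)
This is a 0/0 indeterminate form.

Apply L'Hôpital's rule: differentiate numerator and denominator separately.
  f(x) = x^2   ⇒   f'(x) = 2·x
  g(x) = e^(x) - 1   ⇒   g'(x) = e^(x)
  lim(x→0) f'(x)/g'(x) = lim(x→0) (2·x)/(e^(x))
  = 0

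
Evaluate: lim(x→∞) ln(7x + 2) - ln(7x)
This is an ∞-∞ indeterminate form.

Combine fractions or rationalize to convert ∞-∞ to 0/0 form:
  lim(x→∞) ln(7x + 2) - ln(7x) = 0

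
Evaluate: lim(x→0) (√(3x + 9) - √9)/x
This is a standard limit.

Factor or rationalize the expression:
  lim(x→0) (√(3x + 9) - √9)/x = 1/2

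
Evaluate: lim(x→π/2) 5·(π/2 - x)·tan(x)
This is a 0·∞ indeterminate form.

Rewrite 0·∞ as a quotient (0/0 or ∞/∞ form), then apply L'Hôpital's rule:
  lim(x→π/2) 5·(π/2 - x)·tan(x) = 5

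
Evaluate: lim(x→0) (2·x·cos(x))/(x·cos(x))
This is a 0/0 indeterminate form.

Apply L'Hôpital's rule: differentiate numerator and denominator separately.
  f(x) = 2·x·cos(x)   ⇒   f'(x) = -2·x·sin(x) + 2·cos(x)
  g(x) = x·cos(x)   ⇒   g'(x) = -x·sin(x) + cos(x)
  lim(x→0) f'(x)/g'(x) = lim(x→0) (-2·x·sin(x) + 2·cos(x))/(-x·sin(x) + cos(x))
  = 2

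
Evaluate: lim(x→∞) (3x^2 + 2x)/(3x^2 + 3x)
This is an ∞/∞ indeterminate form.

Apply L'Hôpital's rule: differentiate numerator and denominator separately.
  f(x) = 3·x^2 + 2·x   ⇒   f'(x) = 6·x + 2
  g(x) = 3·x^2 + 3·x   ⇒   g'(x) = 6·x + 3
  lim(x→∞) f'(x)/g'(x) = lim(x→∞) (6·x + 2)/(6·x + 3)
  = 1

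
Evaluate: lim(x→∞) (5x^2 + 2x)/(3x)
This is an ∞/∞ indeterminate form.

Apply L'Hôpital's rule: differentiate numerator and denominator separately.
  f(x) = 5·x^2 + 2·x   ⇒   f'(x) = 10·x + 2
  g(x) = 3·x   ⇒   g'(x) = 3
  lim(x→∞) f'(x)/g'(x) = lim(x→∞) (10·x + 2)/(3)
  = ∞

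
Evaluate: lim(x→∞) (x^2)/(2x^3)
This is an ∞/∞ indeterminate form.

Apply L'Hôpital's rule: differentiate numerator and denominator separately.
  f(x) = x^2   ⇒   f'(x) = 2·x
  g(x) = 2·x^3   ⇒   g'(x) = 6·x^2
  lim(x→∞) f'(x)/g'(x) = lim(x→∞) (2·x)/(6·x^2)
  = 0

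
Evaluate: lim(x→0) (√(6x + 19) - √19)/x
This is a standard limit.

Factor or rationalize the expression:
  lim(x→0) (√(6x + 19) - √19)/x = 3·sqrt(19)/19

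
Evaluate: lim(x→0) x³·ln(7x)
This is a 0·∞ indeterminate form.

Rewrite 0·∞ as a quotient (0/0 or ∞/∞ form), then apply L'Hôpital's rule:
  lim(x→0) x³·ln(7x) = 0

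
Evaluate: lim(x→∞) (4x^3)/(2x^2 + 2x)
This is an ∞/∞ indeterminate form.

Apply L'Hôpital's rule: differentiate numerator and denominator separately.
  f(x) = 4·x^3   ⇒   f'(x) = 12·x^2
  g(x) = 2·x^2 + 2·x   ⇒   g'(x) = 4·x + 2
  lim(x→∞) f'(x)/g'(x) = lim(x→∞) (12·x^2)/(4·x + 2)
  = ∞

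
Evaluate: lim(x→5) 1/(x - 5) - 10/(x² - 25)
This is an ∞-∞ indeterminate form.

Combine fractions or rationalize to convert ∞-∞ to 0/0 form:
  lim(x→5) 1/(x - 5) - 10/(x² - 25) = 1/10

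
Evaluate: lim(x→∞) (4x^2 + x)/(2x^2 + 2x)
This is an ∞/∞ indeterminate form.

Apply L'Hôpital's rule: differentiate numerator and denominator separately.
  f(x) = 4·x^2 + x   ⇒   f'(x) = 8·x + 1
  g(x) = 2·x^2 + 2·x   ⇒   g'(x) = 4·x + 2
  lim(x→∞) f'(x)/g'(x) = lim(x→∞) (8·x + 1)/(4·x + 2)
  = 2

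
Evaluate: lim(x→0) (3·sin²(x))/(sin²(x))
This is a 0/0 indeterminate form.

Apply L'Hôpital's rule: differentiate numerator and denominator separately.
  f(x) = 3·sin(x)^2   ⇒   f'(x) = 6·sin(x)·cos(x)
  g(x) = sin(x)^2   ⇒   g'(x) = 2·sin(x)·cos(x)
  lim(x→0) f'(x)/g'(x) = lim(x→0) (6·sin(x)·cos(x))/(2·sin(x)·cos(x))
  = 3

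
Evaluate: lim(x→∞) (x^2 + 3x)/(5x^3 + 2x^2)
This is an ∞/∞ indeterminate form.

Apply L'Hôpital's rule: differentiate numerator and denominator separately.
  f(x) = x^2 + 3·x   ⇒   f'(x) = 2·x + 3
  g(x) = 5·x^3 + 2·x^2   ⇒   g'(x) = 15·x^2 + 4·x
  lim(x→∞) f'(x)/g'(x) = lim(x→∞) (2·x + 3)/(15·x^2 + 4·x)
  = 0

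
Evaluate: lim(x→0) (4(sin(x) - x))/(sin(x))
This is a 0/0 indeterminate form.

Apply L'Hôpital's rule: differentiate numerator and denominator separately.
  f(x) = -4·x + 4·sin(x)   ⇒   f'(x) = 4·cos(x) - 4
  g(x) = sin(x)   ⇒   g'(x) = cos(x)
  lim(x→0) f'(x)/g'(x) = lim(x→0) (4·cos(x) - 4)/(cos(x))
  = 0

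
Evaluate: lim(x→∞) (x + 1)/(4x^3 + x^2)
This is an ∞/∞ indeterminate form.

Apply L'Hôpital's rule: differentiate numerator and denominator separately.
  f(x) = x + 1   ⇒   f'(x) = 1
  g(x) = 4·x^3 + x^2   ⇒   g'(x) = 12·x^2 + 2·x
  lim(x→∞) f'(x)/g'(x) = lim(x→∞) (1)/(12·x^2 + 2·x)
  = 0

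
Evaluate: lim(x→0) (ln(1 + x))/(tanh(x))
This is a 0/0 indeterminate form.

Apply L'Hôpital's rule: differentiate numerator and denominator separately.
  f(x) = ln(x + 1)   ⇒   f'(x) = 1/(x + 1)
  g(x) = tanh(x)   ⇒   g'(x) = 1 - tanh(x)^2
  lim(x→0) f'(x)/g'(x) = lim(x→0) (1/(x + 1))/(1 - tanh(x)^2)
  = 1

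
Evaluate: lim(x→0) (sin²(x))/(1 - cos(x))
This is a 0/0 indeterminate form.

Apply L'Hôpital's rule: differentiate numerator and denominator separately.
  f(x) = sin(x)^2   ⇒   f'(x) = 2·sin(x)·cos(x)
  g(x) = 1 - cos(x)   ⇒   g'(x) = sin(x)
  lim(x→0) f'(x)/g'(x) = lim(x→0) (2·sin(x)·cos(x))/(sin(x))
  = 2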